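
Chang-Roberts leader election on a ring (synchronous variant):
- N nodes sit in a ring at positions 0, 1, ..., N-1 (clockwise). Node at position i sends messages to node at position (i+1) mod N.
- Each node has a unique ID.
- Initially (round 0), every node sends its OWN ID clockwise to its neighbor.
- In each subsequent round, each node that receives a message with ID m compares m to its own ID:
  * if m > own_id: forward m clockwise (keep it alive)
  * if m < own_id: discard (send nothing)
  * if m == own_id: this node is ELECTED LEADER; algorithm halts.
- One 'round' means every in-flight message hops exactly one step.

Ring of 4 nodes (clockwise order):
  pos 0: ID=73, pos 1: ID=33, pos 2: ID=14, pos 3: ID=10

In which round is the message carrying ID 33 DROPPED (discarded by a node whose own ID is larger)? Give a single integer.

Answer: 3

Derivation:
Round 1: pos1(id33) recv 73: fwd; pos2(id14) recv 33: fwd; pos3(id10) recv 14: fwd; pos0(id73) recv 10: drop
Round 2: pos2(id14) recv 73: fwd; pos3(id10) recv 33: fwd; pos0(id73) recv 14: drop
Round 3: pos3(id10) recv 73: fwd; pos0(id73) recv 33: drop
Round 4: pos0(id73) recv 73: ELECTED
Message ID 33 originates at pos 1; dropped at pos 0 in round 3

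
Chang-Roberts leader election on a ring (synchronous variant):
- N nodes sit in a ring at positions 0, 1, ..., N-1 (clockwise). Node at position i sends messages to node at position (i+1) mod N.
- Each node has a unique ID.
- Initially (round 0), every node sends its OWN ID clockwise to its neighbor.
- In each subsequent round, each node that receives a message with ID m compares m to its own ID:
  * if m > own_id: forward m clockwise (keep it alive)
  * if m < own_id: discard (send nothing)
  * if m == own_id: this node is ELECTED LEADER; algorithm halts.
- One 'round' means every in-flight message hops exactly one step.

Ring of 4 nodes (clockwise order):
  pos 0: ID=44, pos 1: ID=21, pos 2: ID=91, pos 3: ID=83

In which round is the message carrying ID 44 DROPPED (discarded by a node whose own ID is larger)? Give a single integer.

Round 1: pos1(id21) recv 44: fwd; pos2(id91) recv 21: drop; pos3(id83) recv 91: fwd; pos0(id44) recv 83: fwd
Round 2: pos2(id91) recv 44: drop; pos0(id44) recv 91: fwd; pos1(id21) recv 83: fwd
Round 3: pos1(id21) recv 91: fwd; pos2(id91) recv 83: drop
Round 4: pos2(id91) recv 91: ELECTED
Message ID 44 originates at pos 0; dropped at pos 2 in round 2

Answer: 2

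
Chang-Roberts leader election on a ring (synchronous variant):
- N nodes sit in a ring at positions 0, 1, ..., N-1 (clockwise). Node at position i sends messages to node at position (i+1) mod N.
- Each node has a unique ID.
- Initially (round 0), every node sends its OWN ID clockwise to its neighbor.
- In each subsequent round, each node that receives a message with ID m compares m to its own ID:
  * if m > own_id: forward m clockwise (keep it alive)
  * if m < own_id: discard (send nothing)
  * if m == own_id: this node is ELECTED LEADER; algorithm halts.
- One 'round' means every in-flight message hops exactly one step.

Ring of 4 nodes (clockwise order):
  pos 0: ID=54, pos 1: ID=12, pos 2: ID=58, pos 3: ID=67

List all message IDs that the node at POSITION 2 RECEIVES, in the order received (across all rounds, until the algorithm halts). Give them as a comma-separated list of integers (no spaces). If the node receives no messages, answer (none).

Answer: 12,54,67

Derivation:
Round 1: pos1(id12) recv 54: fwd; pos2(id58) recv 12: drop; pos3(id67) recv 58: drop; pos0(id54) recv 67: fwd
Round 2: pos2(id58) recv 54: drop; pos1(id12) recv 67: fwd
Round 3: pos2(id58) recv 67: fwd
Round 4: pos3(id67) recv 67: ELECTED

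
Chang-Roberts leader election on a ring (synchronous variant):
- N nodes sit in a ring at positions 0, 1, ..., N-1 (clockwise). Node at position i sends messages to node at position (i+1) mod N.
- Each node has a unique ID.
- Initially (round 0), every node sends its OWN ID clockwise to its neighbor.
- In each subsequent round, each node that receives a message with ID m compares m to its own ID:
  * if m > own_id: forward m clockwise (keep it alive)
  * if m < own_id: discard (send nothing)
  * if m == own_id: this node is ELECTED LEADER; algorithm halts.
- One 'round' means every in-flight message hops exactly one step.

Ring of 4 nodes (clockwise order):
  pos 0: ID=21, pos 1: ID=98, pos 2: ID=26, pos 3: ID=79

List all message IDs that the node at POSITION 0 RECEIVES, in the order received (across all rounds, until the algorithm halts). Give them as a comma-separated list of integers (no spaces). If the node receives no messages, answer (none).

Answer: 79,98

Derivation:
Round 1: pos1(id98) recv 21: drop; pos2(id26) recv 98: fwd; pos3(id79) recv 26: drop; pos0(id21) recv 79: fwd
Round 2: pos3(id79) recv 98: fwd; pos1(id98) recv 79: drop
Round 3: pos0(id21) recv 98: fwd
Round 4: pos1(id98) recv 98: ELECTED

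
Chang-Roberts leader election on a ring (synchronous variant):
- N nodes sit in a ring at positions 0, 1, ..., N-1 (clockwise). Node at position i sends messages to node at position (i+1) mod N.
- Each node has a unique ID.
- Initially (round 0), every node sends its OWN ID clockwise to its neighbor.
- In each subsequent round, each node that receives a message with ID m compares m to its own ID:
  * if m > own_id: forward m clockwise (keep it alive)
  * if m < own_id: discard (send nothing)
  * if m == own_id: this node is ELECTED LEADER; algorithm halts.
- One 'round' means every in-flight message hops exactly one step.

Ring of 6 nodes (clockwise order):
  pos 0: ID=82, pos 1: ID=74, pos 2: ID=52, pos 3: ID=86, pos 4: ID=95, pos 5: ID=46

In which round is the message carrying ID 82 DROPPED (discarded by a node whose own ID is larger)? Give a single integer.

Answer: 3

Derivation:
Round 1: pos1(id74) recv 82: fwd; pos2(id52) recv 74: fwd; pos3(id86) recv 52: drop; pos4(id95) recv 86: drop; pos5(id46) recv 95: fwd; pos0(id82) recv 46: drop
Round 2: pos2(id52) recv 82: fwd; pos3(id86) recv 74: drop; pos0(id82) recv 95: fwd
Round 3: pos3(id86) recv 82: drop; pos1(id74) recv 95: fwd
Round 4: pos2(id52) recv 95: fwd
Round 5: pos3(id86) recv 95: fwd
Round 6: pos4(id95) recv 95: ELECTED
Message ID 82 originates at pos 0; dropped at pos 3 in round 3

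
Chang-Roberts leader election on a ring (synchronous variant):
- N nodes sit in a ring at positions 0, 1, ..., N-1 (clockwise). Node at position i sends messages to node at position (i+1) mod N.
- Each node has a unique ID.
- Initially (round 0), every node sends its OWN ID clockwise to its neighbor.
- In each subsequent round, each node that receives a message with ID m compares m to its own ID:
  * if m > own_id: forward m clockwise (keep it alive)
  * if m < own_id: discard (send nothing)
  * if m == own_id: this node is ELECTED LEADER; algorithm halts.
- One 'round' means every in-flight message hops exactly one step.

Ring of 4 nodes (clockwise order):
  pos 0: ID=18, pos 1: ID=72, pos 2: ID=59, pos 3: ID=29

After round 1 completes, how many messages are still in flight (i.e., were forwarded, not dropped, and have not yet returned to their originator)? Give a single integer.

Answer: 3

Derivation:
Round 1: pos1(id72) recv 18: drop; pos2(id59) recv 72: fwd; pos3(id29) recv 59: fwd; pos0(id18) recv 29: fwd
After round 1: 3 messages still in flight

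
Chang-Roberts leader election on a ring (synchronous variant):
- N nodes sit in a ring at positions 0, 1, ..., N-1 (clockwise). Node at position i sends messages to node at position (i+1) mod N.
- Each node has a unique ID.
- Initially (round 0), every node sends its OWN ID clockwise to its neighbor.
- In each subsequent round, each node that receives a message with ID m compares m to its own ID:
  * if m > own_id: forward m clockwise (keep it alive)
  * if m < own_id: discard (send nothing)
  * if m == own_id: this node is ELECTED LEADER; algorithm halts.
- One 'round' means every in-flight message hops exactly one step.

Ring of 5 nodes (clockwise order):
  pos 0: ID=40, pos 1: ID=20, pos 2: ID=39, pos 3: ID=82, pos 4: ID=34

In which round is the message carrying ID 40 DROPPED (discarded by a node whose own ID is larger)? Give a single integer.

Round 1: pos1(id20) recv 40: fwd; pos2(id39) recv 20: drop; pos3(id82) recv 39: drop; pos4(id34) recv 82: fwd; pos0(id40) recv 34: drop
Round 2: pos2(id39) recv 40: fwd; pos0(id40) recv 82: fwd
Round 3: pos3(id82) recv 40: drop; pos1(id20) recv 82: fwd
Round 4: pos2(id39) recv 82: fwd
Round 5: pos3(id82) recv 82: ELECTED
Message ID 40 originates at pos 0; dropped at pos 3 in round 3

Answer: 3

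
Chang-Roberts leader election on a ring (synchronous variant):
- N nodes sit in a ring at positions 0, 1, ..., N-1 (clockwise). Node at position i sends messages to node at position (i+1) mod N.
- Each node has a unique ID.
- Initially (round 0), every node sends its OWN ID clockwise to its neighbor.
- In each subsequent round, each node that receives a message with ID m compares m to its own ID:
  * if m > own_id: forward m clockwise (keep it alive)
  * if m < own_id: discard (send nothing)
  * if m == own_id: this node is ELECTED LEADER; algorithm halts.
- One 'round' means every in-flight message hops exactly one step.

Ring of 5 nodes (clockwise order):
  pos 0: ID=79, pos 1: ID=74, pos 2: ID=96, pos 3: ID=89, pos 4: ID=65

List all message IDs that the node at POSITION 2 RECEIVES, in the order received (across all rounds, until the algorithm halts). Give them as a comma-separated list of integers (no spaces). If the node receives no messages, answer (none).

Round 1: pos1(id74) recv 79: fwd; pos2(id96) recv 74: drop; pos3(id89) recv 96: fwd; pos4(id65) recv 89: fwd; pos0(id79) recv 65: drop
Round 2: pos2(id96) recv 79: drop; pos4(id65) recv 96: fwd; pos0(id79) recv 89: fwd
Round 3: pos0(id79) recv 96: fwd; pos1(id74) recv 89: fwd
Round 4: pos1(id74) recv 96: fwd; pos2(id96) recv 89: drop
Round 5: pos2(id96) recv 96: ELECTED

Answer: 74,79,89,96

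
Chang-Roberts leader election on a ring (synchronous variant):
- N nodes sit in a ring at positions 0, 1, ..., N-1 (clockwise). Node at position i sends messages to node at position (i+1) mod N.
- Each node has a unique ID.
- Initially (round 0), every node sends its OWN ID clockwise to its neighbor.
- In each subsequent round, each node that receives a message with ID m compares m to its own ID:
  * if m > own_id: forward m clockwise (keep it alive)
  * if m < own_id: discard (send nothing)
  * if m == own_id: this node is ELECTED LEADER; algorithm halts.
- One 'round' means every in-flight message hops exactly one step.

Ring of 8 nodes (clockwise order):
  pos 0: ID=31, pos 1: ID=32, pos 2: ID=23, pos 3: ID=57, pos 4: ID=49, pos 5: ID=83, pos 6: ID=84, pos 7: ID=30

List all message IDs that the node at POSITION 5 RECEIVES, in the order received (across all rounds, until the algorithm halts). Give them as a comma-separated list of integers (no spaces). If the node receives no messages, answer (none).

Round 1: pos1(id32) recv 31: drop; pos2(id23) recv 32: fwd; pos3(id57) recv 23: drop; pos4(id49) recv 57: fwd; pos5(id83) recv 49: drop; pos6(id84) recv 83: drop; pos7(id30) recv 84: fwd; pos0(id31) recv 30: drop
Round 2: pos3(id57) recv 32: drop; pos5(id83) recv 57: drop; pos0(id31) recv 84: fwd
Round 3: pos1(id32) recv 84: fwd
Round 4: pos2(id23) recv 84: fwd
Round 5: pos3(id57) recv 84: fwd
Round 6: pos4(id49) recv 84: fwd
Round 7: pos5(id83) recv 84: fwd
Round 8: pos6(id84) recv 84: ELECTED

Answer: 49,57,84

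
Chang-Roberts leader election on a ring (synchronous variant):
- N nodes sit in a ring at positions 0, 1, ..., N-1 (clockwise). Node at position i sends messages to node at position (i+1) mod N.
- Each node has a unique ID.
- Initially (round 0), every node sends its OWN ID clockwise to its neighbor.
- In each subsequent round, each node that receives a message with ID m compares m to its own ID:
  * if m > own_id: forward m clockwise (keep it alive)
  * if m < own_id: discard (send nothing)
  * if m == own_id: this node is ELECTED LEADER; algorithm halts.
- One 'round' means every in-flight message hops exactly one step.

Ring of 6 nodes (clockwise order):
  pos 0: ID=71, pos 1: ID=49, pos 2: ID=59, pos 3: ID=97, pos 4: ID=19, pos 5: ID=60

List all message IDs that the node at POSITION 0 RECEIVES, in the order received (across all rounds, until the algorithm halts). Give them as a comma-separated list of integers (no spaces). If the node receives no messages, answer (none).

Round 1: pos1(id49) recv 71: fwd; pos2(id59) recv 49: drop; pos3(id97) recv 59: drop; pos4(id19) recv 97: fwd; pos5(id60) recv 19: drop; pos0(id71) recv 60: drop
Round 2: pos2(id59) recv 71: fwd; pos5(id60) recv 97: fwd
Round 3: pos3(id97) recv 71: drop; pos0(id71) recv 97: fwd
Round 4: pos1(id49) recv 97: fwd
Round 5: pos2(id59) recv 97: fwd
Round 6: pos3(id97) recv 97: ELECTED

Answer: 60,97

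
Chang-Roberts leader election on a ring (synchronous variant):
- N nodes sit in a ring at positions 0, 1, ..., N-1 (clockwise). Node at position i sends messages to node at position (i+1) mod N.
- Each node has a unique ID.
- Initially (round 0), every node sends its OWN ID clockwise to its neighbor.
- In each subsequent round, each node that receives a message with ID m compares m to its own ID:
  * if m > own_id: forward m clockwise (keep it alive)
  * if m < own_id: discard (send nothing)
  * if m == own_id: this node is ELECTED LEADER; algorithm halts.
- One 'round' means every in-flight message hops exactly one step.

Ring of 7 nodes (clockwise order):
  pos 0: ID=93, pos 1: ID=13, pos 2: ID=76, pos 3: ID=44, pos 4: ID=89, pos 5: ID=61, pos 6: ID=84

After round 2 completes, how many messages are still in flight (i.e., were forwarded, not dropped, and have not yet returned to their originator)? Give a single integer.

Answer: 2

Derivation:
Round 1: pos1(id13) recv 93: fwd; pos2(id76) recv 13: drop; pos3(id44) recv 76: fwd; pos4(id89) recv 44: drop; pos5(id61) recv 89: fwd; pos6(id84) recv 61: drop; pos0(id93) recv 84: drop
Round 2: pos2(id76) recv 93: fwd; pos4(id89) recv 76: drop; pos6(id84) recv 89: fwd
After round 2: 2 messages still in flight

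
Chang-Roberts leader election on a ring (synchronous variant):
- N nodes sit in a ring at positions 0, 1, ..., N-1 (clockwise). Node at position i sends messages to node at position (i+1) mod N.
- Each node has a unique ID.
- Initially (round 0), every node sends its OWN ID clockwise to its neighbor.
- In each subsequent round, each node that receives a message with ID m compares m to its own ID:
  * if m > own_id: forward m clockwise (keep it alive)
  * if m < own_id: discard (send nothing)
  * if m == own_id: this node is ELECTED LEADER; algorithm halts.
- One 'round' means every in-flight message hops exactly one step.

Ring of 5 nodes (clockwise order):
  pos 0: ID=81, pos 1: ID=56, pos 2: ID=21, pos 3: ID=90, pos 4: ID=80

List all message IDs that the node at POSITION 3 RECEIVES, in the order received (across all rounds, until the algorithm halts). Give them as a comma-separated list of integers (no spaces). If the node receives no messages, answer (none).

Answer: 21,56,81,90

Derivation:
Round 1: pos1(id56) recv 81: fwd; pos2(id21) recv 56: fwd; pos3(id90) recv 21: drop; pos4(id80) recv 90: fwd; pos0(id81) recv 80: drop
Round 2: pos2(id21) recv 81: fwd; pos3(id90) recv 56: drop; pos0(id81) recv 90: fwd
Round 3: pos3(id90) recv 81: drop; pos1(id56) recv 90: fwd
Round 4: pos2(id21) recv 90: fwd
Round 5: pos3(id90) recv 90: ELECTED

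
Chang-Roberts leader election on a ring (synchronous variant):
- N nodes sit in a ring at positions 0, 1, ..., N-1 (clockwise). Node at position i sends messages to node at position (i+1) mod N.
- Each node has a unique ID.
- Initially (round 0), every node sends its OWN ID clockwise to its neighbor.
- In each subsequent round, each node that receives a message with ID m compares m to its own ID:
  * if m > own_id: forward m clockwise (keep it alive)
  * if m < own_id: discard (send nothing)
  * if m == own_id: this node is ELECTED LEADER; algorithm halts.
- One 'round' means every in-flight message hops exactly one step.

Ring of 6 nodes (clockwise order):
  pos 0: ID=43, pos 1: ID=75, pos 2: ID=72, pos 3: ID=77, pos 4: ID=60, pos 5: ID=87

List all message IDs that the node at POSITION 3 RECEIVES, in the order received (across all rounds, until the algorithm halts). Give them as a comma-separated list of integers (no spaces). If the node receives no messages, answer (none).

Round 1: pos1(id75) recv 43: drop; pos2(id72) recv 75: fwd; pos3(id77) recv 72: drop; pos4(id60) recv 77: fwd; pos5(id87) recv 60: drop; pos0(id43) recv 87: fwd
Round 2: pos3(id77) recv 75: drop; pos5(id87) recv 77: drop; pos1(id75) recv 87: fwd
Round 3: pos2(id72) recv 87: fwd
Round 4: pos3(id77) recv 87: fwd
Round 5: pos4(id60) recv 87: fwd
Round 6: pos5(id87) recv 87: ELECTED

Answer: 72,75,87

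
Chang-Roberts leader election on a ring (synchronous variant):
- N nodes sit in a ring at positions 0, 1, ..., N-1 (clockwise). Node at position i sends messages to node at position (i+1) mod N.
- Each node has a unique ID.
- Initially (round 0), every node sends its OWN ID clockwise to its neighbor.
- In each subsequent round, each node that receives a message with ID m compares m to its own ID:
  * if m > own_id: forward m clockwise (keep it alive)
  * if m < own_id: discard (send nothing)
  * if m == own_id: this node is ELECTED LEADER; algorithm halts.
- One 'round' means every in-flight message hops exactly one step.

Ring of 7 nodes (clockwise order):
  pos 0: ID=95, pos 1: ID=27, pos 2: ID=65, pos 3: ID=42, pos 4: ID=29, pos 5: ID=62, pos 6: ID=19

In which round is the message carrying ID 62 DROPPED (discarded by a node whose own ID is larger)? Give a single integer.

Answer: 2

Derivation:
Round 1: pos1(id27) recv 95: fwd; pos2(id65) recv 27: drop; pos3(id42) recv 65: fwd; pos4(id29) recv 42: fwd; pos5(id62) recv 29: drop; pos6(id19) recv 62: fwd; pos0(id95) recv 19: drop
Round 2: pos2(id65) recv 95: fwd; pos4(id29) recv 65: fwd; pos5(id62) recv 42: drop; pos0(id95) recv 62: drop
Round 3: pos3(id42) recv 95: fwd; pos5(id62) recv 65: fwd
Round 4: pos4(id29) recv 95: fwd; pos6(id19) recv 65: fwd
Round 5: pos5(id62) recv 95: fwd; pos0(id95) recv 65: drop
Round 6: pos6(id19) recv 95: fwd
Round 7: pos0(id95) recv 95: ELECTED
Message ID 62 originates at pos 5; dropped at pos 0 in round 2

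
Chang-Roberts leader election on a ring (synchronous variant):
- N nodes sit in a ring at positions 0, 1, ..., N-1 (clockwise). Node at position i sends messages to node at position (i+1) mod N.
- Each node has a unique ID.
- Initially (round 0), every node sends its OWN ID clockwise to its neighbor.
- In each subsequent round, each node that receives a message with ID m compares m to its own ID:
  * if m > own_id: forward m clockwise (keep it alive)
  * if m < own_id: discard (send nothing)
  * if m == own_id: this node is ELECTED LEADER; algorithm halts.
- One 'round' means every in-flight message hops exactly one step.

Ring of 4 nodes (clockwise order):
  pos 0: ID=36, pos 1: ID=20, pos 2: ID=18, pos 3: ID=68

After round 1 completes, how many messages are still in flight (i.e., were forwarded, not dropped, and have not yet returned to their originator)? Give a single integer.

Round 1: pos1(id20) recv 36: fwd; pos2(id18) recv 20: fwd; pos3(id68) recv 18: drop; pos0(id36) recv 68: fwd
After round 1: 3 messages still in flight

Answer: 3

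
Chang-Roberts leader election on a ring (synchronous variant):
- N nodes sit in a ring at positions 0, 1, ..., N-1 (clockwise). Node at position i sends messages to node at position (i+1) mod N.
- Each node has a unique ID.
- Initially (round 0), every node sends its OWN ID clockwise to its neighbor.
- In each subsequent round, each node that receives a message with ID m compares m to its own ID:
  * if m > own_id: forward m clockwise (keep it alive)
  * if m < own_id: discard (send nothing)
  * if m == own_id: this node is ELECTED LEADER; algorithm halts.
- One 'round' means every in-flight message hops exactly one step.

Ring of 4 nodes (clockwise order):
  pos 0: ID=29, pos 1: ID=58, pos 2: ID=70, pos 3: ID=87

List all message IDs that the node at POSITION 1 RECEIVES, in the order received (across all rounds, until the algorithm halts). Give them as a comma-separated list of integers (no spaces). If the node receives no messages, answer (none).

Answer: 29,87

Derivation:
Round 1: pos1(id58) recv 29: drop; pos2(id70) recv 58: drop; pos3(id87) recv 70: drop; pos0(id29) recv 87: fwd
Round 2: pos1(id58) recv 87: fwd
Round 3: pos2(id70) recv 87: fwd
Round 4: pos3(id87) recv 87: ELECTED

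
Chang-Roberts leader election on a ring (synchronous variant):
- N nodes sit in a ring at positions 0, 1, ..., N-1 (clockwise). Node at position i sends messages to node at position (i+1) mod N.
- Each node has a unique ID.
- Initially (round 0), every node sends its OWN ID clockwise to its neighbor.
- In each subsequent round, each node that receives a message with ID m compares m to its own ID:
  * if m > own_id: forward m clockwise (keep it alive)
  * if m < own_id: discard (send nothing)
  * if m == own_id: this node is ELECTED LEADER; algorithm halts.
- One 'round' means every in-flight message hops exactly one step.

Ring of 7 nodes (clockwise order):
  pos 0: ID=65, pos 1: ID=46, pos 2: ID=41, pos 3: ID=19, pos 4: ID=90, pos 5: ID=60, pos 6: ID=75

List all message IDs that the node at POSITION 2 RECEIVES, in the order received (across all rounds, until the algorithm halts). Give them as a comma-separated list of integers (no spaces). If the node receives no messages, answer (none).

Answer: 46,65,75,90

Derivation:
Round 1: pos1(id46) recv 65: fwd; pos2(id41) recv 46: fwd; pos3(id19) recv 41: fwd; pos4(id90) recv 19: drop; pos5(id60) recv 90: fwd; pos6(id75) recv 60: drop; pos0(id65) recv 75: fwd
Round 2: pos2(id41) recv 65: fwd; pos3(id19) recv 46: fwd; pos4(id90) recv 41: drop; pos6(id75) recv 90: fwd; pos1(id46) recv 75: fwd
Round 3: pos3(id19) recv 65: fwd; pos4(id90) recv 46: drop; pos0(id65) recv 90: fwd; pos2(id41) recv 75: fwd
Round 4: pos4(id90) recv 65: drop; pos1(id46) recv 90: fwd; pos3(id19) recv 75: fwd
Round 5: pos2(id41) recv 90: fwd; pos4(id90) recv 75: drop
Round 6: pos3(id19) recv 90: fwd
Round 7: pos4(id90) recv 90: ELECTED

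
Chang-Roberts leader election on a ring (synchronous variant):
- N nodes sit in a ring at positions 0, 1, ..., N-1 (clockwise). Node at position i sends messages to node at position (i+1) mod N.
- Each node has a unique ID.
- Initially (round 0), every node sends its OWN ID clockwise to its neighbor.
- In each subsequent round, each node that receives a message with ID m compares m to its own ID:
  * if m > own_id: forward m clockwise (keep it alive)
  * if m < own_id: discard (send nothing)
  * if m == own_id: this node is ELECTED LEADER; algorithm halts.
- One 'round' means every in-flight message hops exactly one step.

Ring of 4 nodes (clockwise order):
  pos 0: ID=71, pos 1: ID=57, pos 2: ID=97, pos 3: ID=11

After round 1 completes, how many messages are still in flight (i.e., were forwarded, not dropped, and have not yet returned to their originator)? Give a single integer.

Round 1: pos1(id57) recv 71: fwd; pos2(id97) recv 57: drop; pos3(id11) recv 97: fwd; pos0(id71) recv 11: drop
After round 1: 2 messages still in flight

Answer: 2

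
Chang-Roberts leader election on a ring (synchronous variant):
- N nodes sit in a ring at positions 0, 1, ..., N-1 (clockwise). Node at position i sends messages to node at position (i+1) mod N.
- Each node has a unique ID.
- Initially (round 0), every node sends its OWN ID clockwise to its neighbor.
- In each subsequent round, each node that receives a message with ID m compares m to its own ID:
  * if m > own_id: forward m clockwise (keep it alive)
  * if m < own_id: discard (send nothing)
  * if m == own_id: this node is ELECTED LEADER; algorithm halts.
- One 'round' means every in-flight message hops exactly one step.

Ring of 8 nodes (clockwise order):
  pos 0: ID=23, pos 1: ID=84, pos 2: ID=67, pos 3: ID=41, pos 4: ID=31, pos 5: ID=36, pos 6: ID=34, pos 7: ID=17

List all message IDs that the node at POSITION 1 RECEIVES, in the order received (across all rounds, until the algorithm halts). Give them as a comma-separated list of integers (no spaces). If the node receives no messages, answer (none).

Answer: 23,34,36,41,67,84

Derivation:
Round 1: pos1(id84) recv 23: drop; pos2(id67) recv 84: fwd; pos3(id41) recv 67: fwd; pos4(id31) recv 41: fwd; pos5(id36) recv 31: drop; pos6(id34) recv 36: fwd; pos7(id17) recv 34: fwd; pos0(id23) recv 17: drop
Round 2: pos3(id41) recv 84: fwd; pos4(id31) recv 67: fwd; pos5(id36) recv 41: fwd; pos7(id17) recv 36: fwd; pos0(id23) recv 34: fwd
Round 3: pos4(id31) recv 84: fwd; pos5(id36) recv 67: fwd; pos6(id34) recv 41: fwd; pos0(id23) recv 36: fwd; pos1(id84) recv 34: drop
Round 4: pos5(id36) recv 84: fwd; pos6(id34) recv 67: fwd; pos7(id17) recv 41: fwd; pos1(id84) recv 36: drop
Round 5: pos6(id34) recv 84: fwd; pos7(id17) recv 67: fwd; pos0(id23) recv 41: fwd
Round 6: pos7(id17) recv 84: fwd; pos0(id23) recv 67: fwd; pos1(id84) recv 41: drop
Round 7: pos0(id23) recv 84: fwd; pos1(id84) recv 67: drop
Round 8: pos1(id84) recv 84: ELECTED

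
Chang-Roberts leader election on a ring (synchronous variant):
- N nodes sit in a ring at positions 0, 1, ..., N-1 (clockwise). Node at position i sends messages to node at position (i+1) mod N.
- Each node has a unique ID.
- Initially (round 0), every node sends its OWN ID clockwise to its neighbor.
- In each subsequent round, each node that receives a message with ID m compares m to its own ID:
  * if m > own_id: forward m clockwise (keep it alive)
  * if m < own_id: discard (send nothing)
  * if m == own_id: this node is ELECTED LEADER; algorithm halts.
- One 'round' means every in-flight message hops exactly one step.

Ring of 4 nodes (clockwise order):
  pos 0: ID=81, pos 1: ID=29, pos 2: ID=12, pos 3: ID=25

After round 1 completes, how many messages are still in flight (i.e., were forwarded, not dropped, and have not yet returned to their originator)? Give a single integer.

Answer: 2

Derivation:
Round 1: pos1(id29) recv 81: fwd; pos2(id12) recv 29: fwd; pos3(id25) recv 12: drop; pos0(id81) recv 25: drop
After round 1: 2 messages still in flight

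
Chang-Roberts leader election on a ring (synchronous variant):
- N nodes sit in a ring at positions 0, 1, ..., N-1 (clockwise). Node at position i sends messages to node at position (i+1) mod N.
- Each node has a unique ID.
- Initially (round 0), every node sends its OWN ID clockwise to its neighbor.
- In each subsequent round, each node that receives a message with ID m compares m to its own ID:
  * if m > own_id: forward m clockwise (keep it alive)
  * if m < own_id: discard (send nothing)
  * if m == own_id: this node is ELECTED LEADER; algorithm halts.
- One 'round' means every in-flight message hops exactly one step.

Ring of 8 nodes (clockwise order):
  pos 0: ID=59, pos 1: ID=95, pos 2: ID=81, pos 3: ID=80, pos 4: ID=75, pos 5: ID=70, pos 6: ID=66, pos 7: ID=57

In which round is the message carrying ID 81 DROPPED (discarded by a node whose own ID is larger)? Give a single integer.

Round 1: pos1(id95) recv 59: drop; pos2(id81) recv 95: fwd; pos3(id80) recv 81: fwd; pos4(id75) recv 80: fwd; pos5(id70) recv 75: fwd; pos6(id66) recv 70: fwd; pos7(id57) recv 66: fwd; pos0(id59) recv 57: drop
Round 2: pos3(id80) recv 95: fwd; pos4(id75) recv 81: fwd; pos5(id70) recv 80: fwd; pos6(id66) recv 75: fwd; pos7(id57) recv 70: fwd; pos0(id59) recv 66: fwd
Round 3: pos4(id75) recv 95: fwd; pos5(id70) recv 81: fwd; pos6(id66) recv 80: fwd; pos7(id57) recv 75: fwd; pos0(id59) recv 70: fwd; pos1(id95) recv 66: drop
Round 4: pos5(id70) recv 95: fwd; pos6(id66) recv 81: fwd; pos7(id57) recv 80: fwd; pos0(id59) recv 75: fwd; pos1(id95) recv 70: drop
Round 5: pos6(id66) recv 95: fwd; pos7(id57) recv 81: fwd; pos0(id59) recv 80: fwd; pos1(id95) recv 75: drop
Round 6: pos7(id57) recv 95: fwd; pos0(id59) recv 81: fwd; pos1(id95) recv 80: drop
Round 7: pos0(id59) recv 95: fwd; pos1(id95) recv 81: drop
Round 8: pos1(id95) recv 95: ELECTED
Message ID 81 originates at pos 2; dropped at pos 1 in round 7

Answer: 7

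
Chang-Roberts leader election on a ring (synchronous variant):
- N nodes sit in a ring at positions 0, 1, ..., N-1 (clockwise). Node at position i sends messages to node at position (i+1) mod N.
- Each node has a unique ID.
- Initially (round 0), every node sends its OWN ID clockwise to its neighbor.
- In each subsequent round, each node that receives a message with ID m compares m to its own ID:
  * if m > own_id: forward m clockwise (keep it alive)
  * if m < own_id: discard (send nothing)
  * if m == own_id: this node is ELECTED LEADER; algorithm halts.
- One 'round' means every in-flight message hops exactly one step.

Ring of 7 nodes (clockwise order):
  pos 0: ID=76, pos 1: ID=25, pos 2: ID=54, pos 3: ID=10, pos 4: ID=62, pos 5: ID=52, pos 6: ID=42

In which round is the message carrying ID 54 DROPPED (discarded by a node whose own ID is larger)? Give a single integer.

Answer: 2

Derivation:
Round 1: pos1(id25) recv 76: fwd; pos2(id54) recv 25: drop; pos3(id10) recv 54: fwd; pos4(id62) recv 10: drop; pos5(id52) recv 62: fwd; pos6(id42) recv 52: fwd; pos0(id76) recv 42: drop
Round 2: pos2(id54) recv 76: fwd; pos4(id62) recv 54: drop; pos6(id42) recv 62: fwd; pos0(id76) recv 52: drop
Round 3: pos3(id10) recv 76: fwd; pos0(id76) recv 62: drop
Round 4: pos4(id62) recv 76: fwd
Round 5: pos5(id52) recv 76: fwd
Round 6: pos6(id42) recv 76: fwd
Round 7: pos0(id76) recv 76: ELECTED
Message ID 54 originates at pos 2; dropped at pos 4 in round 2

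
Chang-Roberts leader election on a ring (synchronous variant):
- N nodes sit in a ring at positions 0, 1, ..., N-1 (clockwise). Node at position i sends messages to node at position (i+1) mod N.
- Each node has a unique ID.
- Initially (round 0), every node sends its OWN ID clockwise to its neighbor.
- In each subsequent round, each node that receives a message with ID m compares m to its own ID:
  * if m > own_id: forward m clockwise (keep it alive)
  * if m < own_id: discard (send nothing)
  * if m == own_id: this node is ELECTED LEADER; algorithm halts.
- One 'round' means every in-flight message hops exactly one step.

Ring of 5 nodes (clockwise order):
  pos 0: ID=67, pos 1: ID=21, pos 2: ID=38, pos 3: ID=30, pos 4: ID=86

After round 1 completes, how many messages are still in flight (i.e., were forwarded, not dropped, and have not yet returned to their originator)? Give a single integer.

Round 1: pos1(id21) recv 67: fwd; pos2(id38) recv 21: drop; pos3(id30) recv 38: fwd; pos4(id86) recv 30: drop; pos0(id67) recv 86: fwd
After round 1: 3 messages still in flight

Answer: 3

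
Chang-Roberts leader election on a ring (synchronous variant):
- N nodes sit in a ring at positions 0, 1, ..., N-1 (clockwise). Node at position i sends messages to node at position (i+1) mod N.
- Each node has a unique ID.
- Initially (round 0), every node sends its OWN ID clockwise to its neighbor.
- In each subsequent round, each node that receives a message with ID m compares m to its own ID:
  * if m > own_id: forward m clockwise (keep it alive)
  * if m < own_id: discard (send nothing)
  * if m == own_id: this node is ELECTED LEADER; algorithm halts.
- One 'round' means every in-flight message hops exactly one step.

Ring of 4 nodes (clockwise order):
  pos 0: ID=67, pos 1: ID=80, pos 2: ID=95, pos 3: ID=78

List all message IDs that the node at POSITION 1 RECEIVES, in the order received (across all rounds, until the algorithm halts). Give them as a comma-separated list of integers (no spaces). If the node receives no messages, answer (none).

Answer: 67,78,95

Derivation:
Round 1: pos1(id80) recv 67: drop; pos2(id95) recv 80: drop; pos3(id78) recv 95: fwd; pos0(id67) recv 78: fwd
Round 2: pos0(id67) recv 95: fwd; pos1(id80) recv 78: drop
Round 3: pos1(id80) recv 95: fwd
Round 4: pos2(id95) recv 95: ELECTED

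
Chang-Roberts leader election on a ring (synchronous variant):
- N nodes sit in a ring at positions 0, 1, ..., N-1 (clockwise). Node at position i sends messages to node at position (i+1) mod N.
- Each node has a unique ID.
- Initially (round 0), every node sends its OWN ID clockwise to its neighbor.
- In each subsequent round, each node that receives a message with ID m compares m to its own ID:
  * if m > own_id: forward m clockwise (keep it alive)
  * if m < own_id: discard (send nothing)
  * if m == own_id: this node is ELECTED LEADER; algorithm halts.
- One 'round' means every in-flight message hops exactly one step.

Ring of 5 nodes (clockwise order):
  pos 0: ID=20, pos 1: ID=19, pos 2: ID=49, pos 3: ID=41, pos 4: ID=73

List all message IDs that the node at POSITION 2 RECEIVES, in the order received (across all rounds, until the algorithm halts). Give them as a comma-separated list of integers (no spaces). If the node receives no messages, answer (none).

Answer: 19,20,73

Derivation:
Round 1: pos1(id19) recv 20: fwd; pos2(id49) recv 19: drop; pos3(id41) recv 49: fwd; pos4(id73) recv 41: drop; pos0(id20) recv 73: fwd
Round 2: pos2(id49) recv 20: drop; pos4(id73) recv 49: drop; pos1(id19) recv 73: fwd
Round 3: pos2(id49) recv 73: fwd
Round 4: pos3(id41) recv 73: fwd
Round 5: pos4(id73) recv 73: ELECTED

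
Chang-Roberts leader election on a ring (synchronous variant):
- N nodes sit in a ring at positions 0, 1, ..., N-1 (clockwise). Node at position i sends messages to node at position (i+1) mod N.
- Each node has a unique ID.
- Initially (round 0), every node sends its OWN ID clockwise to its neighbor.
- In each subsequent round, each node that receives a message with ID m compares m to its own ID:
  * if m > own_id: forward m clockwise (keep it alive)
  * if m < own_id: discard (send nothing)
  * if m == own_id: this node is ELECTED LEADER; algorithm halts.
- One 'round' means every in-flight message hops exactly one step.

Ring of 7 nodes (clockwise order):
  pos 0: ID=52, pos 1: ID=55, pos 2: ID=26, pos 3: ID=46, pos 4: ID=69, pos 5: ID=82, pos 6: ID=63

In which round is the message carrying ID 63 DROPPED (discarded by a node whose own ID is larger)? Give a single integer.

Round 1: pos1(id55) recv 52: drop; pos2(id26) recv 55: fwd; pos3(id46) recv 26: drop; pos4(id69) recv 46: drop; pos5(id82) recv 69: drop; pos6(id63) recv 82: fwd; pos0(id52) recv 63: fwd
Round 2: pos3(id46) recv 55: fwd; pos0(id52) recv 82: fwd; pos1(id55) recv 63: fwd
Round 3: pos4(id69) recv 55: drop; pos1(id55) recv 82: fwd; pos2(id26) recv 63: fwd
Round 4: pos2(id26) recv 82: fwd; pos3(id46) recv 63: fwd
Round 5: pos3(id46) recv 82: fwd; pos4(id69) recv 63: drop
Round 6: pos4(id69) recv 82: fwd
Round 7: pos5(id82) recv 82: ELECTED
Message ID 63 originates at pos 6; dropped at pos 4 in round 5

Answer: 5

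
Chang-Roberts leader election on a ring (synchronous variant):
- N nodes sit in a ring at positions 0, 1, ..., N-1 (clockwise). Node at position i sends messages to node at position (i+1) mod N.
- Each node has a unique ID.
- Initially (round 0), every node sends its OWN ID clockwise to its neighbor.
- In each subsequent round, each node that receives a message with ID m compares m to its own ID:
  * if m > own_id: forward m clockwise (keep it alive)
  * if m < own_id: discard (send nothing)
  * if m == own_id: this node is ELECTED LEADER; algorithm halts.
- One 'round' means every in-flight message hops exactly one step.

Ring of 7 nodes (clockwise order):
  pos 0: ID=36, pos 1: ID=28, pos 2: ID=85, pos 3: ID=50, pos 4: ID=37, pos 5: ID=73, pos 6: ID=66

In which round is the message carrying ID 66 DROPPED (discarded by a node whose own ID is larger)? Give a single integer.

Answer: 3

Derivation:
Round 1: pos1(id28) recv 36: fwd; pos2(id85) recv 28: drop; pos3(id50) recv 85: fwd; pos4(id37) recv 50: fwd; pos5(id73) recv 37: drop; pos6(id66) recv 73: fwd; pos0(id36) recv 66: fwd
Round 2: pos2(id85) recv 36: drop; pos4(id37) recv 85: fwd; pos5(id73) recv 50: drop; pos0(id36) recv 73: fwd; pos1(id28) recv 66: fwd
Round 3: pos5(id73) recv 85: fwd; pos1(id28) recv 73: fwd; pos2(id85) recv 66: drop
Round 4: pos6(id66) recv 85: fwd; pos2(id85) recv 73: drop
Round 5: pos0(id36) recv 85: fwd
Round 6: pos1(id28) recv 85: fwd
Round 7: pos2(id85) recv 85: ELECTED
Message ID 66 originates at pos 6; dropped at pos 2 in round 3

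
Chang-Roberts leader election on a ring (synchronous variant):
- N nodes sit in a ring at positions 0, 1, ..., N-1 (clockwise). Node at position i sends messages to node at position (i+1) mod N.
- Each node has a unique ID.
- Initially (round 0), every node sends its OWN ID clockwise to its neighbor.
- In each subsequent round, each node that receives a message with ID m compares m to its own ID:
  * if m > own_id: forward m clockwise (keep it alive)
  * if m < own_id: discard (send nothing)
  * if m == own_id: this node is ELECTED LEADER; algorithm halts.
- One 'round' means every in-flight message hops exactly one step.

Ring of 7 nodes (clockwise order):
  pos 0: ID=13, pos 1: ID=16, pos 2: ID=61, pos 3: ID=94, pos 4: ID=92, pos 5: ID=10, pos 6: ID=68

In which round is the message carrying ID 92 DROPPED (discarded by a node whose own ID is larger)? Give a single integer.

Round 1: pos1(id16) recv 13: drop; pos2(id61) recv 16: drop; pos3(id94) recv 61: drop; pos4(id92) recv 94: fwd; pos5(id10) recv 92: fwd; pos6(id68) recv 10: drop; pos0(id13) recv 68: fwd
Round 2: pos5(id10) recv 94: fwd; pos6(id68) recv 92: fwd; pos1(id16) recv 68: fwd
Round 3: pos6(id68) recv 94: fwd; pos0(id13) recv 92: fwd; pos2(id61) recv 68: fwd
Round 4: pos0(id13) recv 94: fwd; pos1(id16) recv 92: fwd; pos3(id94) recv 68: drop
Round 5: pos1(id16) recv 94: fwd; pos2(id61) recv 92: fwd
Round 6: pos2(id61) recv 94: fwd; pos3(id94) recv 92: drop
Round 7: pos3(id94) recv 94: ELECTED
Message ID 92 originates at pos 4; dropped at pos 3 in round 6

Answer: 6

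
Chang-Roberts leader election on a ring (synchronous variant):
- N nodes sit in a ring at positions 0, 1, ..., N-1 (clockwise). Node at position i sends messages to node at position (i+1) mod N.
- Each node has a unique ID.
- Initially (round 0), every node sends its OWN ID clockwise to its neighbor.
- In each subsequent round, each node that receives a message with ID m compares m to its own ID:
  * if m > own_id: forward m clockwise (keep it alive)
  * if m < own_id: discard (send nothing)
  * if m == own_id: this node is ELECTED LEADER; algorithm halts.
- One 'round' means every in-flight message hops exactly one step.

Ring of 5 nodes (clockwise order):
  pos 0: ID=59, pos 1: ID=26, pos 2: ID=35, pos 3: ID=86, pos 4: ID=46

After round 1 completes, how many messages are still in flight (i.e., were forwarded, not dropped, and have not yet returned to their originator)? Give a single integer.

Round 1: pos1(id26) recv 59: fwd; pos2(id35) recv 26: drop; pos3(id86) recv 35: drop; pos4(id46) recv 86: fwd; pos0(id59) recv 46: drop
After round 1: 2 messages still in flight

Answer: 2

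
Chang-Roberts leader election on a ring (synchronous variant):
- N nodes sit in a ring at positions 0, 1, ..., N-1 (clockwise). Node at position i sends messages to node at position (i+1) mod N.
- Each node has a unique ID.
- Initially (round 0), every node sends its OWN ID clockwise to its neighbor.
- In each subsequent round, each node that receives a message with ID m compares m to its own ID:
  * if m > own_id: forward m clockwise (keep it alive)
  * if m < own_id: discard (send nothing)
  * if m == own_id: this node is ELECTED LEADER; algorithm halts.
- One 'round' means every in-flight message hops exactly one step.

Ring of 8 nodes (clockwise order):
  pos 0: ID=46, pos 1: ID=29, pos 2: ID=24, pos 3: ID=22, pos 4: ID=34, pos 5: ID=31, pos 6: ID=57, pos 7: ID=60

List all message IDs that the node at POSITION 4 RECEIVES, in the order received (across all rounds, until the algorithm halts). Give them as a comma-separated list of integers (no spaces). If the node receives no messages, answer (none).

Round 1: pos1(id29) recv 46: fwd; pos2(id24) recv 29: fwd; pos3(id22) recv 24: fwd; pos4(id34) recv 22: drop; pos5(id31) recv 34: fwd; pos6(id57) recv 31: drop; pos7(id60) recv 57: drop; pos0(id46) recv 60: fwd
Round 2: pos2(id24) recv 46: fwd; pos3(id22) recv 29: fwd; pos4(id34) recv 24: drop; pos6(id57) recv 34: drop; pos1(id29) recv 60: fwd
Round 3: pos3(id22) recv 46: fwd; pos4(id34) recv 29: drop; pos2(id24) recv 60: fwd
Round 4: pos4(id34) recv 46: fwd; pos3(id22) recv 60: fwd
Round 5: pos5(id31) recv 46: fwd; pos4(id34) recv 60: fwd
Round 6: pos6(id57) recv 46: drop; pos5(id31) recv 60: fwd
Round 7: pos6(id57) recv 60: fwd
Round 8: pos7(id60) recv 60: ELECTED

Answer: 22,24,29,46,60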